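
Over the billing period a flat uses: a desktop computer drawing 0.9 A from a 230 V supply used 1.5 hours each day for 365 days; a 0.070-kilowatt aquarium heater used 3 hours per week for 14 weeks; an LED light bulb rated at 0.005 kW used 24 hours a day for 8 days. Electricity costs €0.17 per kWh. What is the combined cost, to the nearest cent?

desktop computer: Power = 0.9 A × 230 V = 207 W = 0.207 kW
desktop computer: Runtime = 1.5 h/day × 365 days = 547.5 h
desktop computer: 0.207 kW × 547.5 h = 113.3325 kWh
aquarium heater: Runtime = 3 h/week × 14 weeks = 42 h
aquarium heater: 0.07 kW × 42 h = 2.94 kWh
LED light bulb: Runtime = 24 h × 8 = 192 h
LED light bulb: 0.005 kW × 192 h = 0.96 kWh
Total energy = 117.2325 kWh
Cost = 117.2325 × €0.17 = €19.93

€19.93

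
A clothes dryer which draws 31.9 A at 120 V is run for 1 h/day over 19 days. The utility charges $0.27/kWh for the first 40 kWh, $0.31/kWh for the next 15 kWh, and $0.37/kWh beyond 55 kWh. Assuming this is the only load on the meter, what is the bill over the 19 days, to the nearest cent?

$22.01

Power = 31.9 A × 120 V = 3828 W = 3.828 kW
Runtime = 1 h/day × 19 days = 19 h
Energy = 3.828 kW × 19 h = 72.732 kWh
Tier 1 (0–40 kWh): 40 × $0.27 = $10.8
Tier 2 (40–55 kWh): 15 × $0.31 = $4.65
Above 55 kWh: 17.732 × $0.37 = $6.56084
Bill = $22.01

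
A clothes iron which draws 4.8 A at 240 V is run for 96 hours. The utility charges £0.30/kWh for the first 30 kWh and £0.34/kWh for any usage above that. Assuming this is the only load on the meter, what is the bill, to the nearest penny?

Power = 4.8 A × 240 V = 1152 W = 1.152 kW
Energy = 1.152 kW × 96 h = 110.592 kWh
Tier 1 (0–30 kWh): 30 × £0.30 = £9
Above 30 kWh: 80.592 × £0.34 = £27.40128
Bill = £36.40

£36.40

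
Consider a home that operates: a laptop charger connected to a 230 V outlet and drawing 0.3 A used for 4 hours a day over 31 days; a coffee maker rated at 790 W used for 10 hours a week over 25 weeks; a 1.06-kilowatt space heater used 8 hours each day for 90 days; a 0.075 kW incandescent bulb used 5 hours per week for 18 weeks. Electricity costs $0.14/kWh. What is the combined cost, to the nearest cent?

laptop charger: Power = 0.3 A × 230 V = 69 W = 0.069 kW
laptop charger: Runtime = 4 h/day × 31 days = 124 h
laptop charger: 0.069 kW × 124 h = 8.556 kWh
coffee maker: Runtime = 10 h/week × 25 weeks = 250 h
coffee maker: 0.79 kW × 250 h = 197.5 kWh
space heater: Runtime = 8 h/day × 90 days = 720 h
space heater: 1.06 kW × 720 h = 763.2 kWh
incandescent bulb: Runtime = 5 h/week × 18 weeks = 90 h
incandescent bulb: 0.075 kW × 90 h = 6.75 kWh
Total energy = 976.006 kWh
Cost = 976.006 × $0.14 = $136.64

$136.64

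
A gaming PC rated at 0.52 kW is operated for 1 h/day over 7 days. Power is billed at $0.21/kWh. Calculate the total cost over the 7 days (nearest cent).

Runtime = 1 h/day × 7 days = 7 h
Energy = 0.52 kW × 7 h = 3.64 kWh
Cost = 3.64 kWh × $0.21/kWh = $0.76

$0.76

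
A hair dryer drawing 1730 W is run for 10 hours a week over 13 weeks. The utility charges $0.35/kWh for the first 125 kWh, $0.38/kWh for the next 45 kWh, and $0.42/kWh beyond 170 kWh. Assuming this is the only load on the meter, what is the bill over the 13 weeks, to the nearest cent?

Runtime = 10 h/week × 13 weeks = 130 h
Energy = 1.73 kW × 130 h = 224.9 kWh
Tier 1 (0–125 kWh): 125 × $0.35 = $43.75
Tier 2 (125–170 kWh): 45 × $0.38 = $17.1
Above 170 kWh: 54.9 × $0.42 = $23.058
Bill = $83.91

$83.91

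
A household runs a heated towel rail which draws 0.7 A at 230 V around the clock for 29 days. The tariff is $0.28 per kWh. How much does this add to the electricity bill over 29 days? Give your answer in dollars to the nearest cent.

$31.38

Power = 0.7 A × 230 V = 161 W = 0.161 kW
Runtime = 24 h × 29 = 696 h
Energy = 0.161 kW × 696 h = 112.056 kWh
Cost = 112.056 kWh × $0.28/kWh = $31.38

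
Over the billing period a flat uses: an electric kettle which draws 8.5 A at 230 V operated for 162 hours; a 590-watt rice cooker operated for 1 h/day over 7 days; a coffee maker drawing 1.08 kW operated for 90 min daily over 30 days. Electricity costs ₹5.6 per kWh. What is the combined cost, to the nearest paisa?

electric kettle: Power = 8.5 A × 230 V = 1955 W = 1.955 kW
electric kettle: 1.955 kW × 162 h = 316.71 kWh
rice cooker: Runtime = 1 h/day × 7 days = 7 h
rice cooker: 0.59 kW × 7 h = 4.13 kWh
coffee maker: Runtime = 90 min × 30 = 2700 min = 45 h
coffee maker: 1.08 kW × 45 h = 48.6 kWh
Total energy = 369.44 kWh
Cost = 369.44 × ₹5.6 = ₹2068.86

₹2068.86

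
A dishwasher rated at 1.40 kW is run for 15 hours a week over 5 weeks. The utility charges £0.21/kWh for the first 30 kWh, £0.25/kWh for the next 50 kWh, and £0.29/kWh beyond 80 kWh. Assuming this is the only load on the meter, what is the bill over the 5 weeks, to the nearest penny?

£26.05

Runtime = 15 h/week × 5 weeks = 75 h
Energy = 1.4 kW × 75 h = 105 kWh
Tier 1 (0–30 kWh): 30 × £0.21 = £6.3
Tier 2 (30–80 kWh): 50 × £0.25 = £12.5
Above 80 kWh: 25 × £0.29 = £7.25
Bill = £26.05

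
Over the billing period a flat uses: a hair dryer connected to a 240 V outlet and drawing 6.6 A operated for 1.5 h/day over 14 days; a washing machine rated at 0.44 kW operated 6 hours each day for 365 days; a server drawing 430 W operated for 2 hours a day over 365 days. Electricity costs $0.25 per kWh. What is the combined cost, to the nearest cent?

hair dryer: Power = 6.6 A × 240 V = 1584 W = 1.584 kW
hair dryer: Runtime = 1.5 h/day × 14 days = 21 h
hair dryer: 1.584 kW × 21 h = 33.264 kWh
washing machine: Runtime = 6 h/day × 365 days = 2190 h
washing machine: 0.44 kW × 2190 h = 963.6 kWh
server: Runtime = 2 h/day × 365 days = 730 h
server: 0.43 kW × 730 h = 313.9 kWh
Total energy = 1310.764 kWh
Cost = 1310.764 × $0.25 = $327.69

$327.69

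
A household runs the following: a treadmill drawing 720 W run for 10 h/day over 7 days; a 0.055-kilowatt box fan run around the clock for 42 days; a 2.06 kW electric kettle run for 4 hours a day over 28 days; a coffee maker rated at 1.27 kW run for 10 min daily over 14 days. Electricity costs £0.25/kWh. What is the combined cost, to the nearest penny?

treadmill: Runtime = 10 h/day × 7 days = 70 h
treadmill: 0.72 kW × 70 h = 50.4 kWh
box fan: Runtime = 24 h × 42 = 1008 h
box fan: 0.055 kW × 1008 h = 55.44 kWh
electric kettle: Runtime = 4 h/day × 28 days = 112 h
electric kettle: 2.06 kW × 112 h = 230.72 kWh
coffee maker: Runtime = 10 min × 14 = 140 min = 2.333333… h
coffee maker: 1.27 kW × 2.333333… h = 2.963333… kWh
Total energy = 339.523333… kWh
Cost = 339.523333… × £0.25 = £84.88

£84.88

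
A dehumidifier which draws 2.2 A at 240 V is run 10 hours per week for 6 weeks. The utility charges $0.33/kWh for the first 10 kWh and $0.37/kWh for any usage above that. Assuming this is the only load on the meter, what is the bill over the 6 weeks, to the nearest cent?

$11.32

Power = 2.2 A × 240 V = 528 W = 0.528 kW
Runtime = 10 h/week × 6 weeks = 60 h
Energy = 0.528 kW × 60 h = 31.68 kWh
Tier 1 (0–10 kWh): 10 × $0.33 = $3.3
Above 10 kWh: 21.68 × $0.37 = $8.0216
Bill = $11.32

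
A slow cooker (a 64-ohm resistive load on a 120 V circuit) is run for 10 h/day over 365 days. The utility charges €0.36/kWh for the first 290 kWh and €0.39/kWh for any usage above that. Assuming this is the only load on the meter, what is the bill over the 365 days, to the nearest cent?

Power = V²/R = 120²/64 = 225 W = 0.225 kW
Runtime = 10 h/day × 365 days = 3650 h
Energy = 0.225 kW × 3650 h = 821.25 kWh
Tier 1 (0–290 kWh): 290 × €0.36 = €104.4
Above 290 kWh: 531.25 × €0.39 = €207.1875
Bill = €311.59

€311.59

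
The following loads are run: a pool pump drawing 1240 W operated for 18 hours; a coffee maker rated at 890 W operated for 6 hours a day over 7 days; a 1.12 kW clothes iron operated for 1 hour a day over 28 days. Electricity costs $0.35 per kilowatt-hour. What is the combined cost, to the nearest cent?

pool pump: 1.24 kW × 18 h = 22.32 kWh
coffee maker: Runtime = 6 h/day × 7 days = 42 h
coffee maker: 0.89 kW × 42 h = 37.38 kWh
clothes iron: Runtime = 1 h/day × 28 days = 28 h
clothes iron: 1.12 kW × 28 h = 31.36 kWh
Total energy = 91.06 kWh
Cost = 91.06 × $0.35 = $31.87

$31.87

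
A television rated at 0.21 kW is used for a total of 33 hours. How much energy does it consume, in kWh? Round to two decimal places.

6.93 kWh

Energy = 0.21 kW × 33 h = 6.93 kWh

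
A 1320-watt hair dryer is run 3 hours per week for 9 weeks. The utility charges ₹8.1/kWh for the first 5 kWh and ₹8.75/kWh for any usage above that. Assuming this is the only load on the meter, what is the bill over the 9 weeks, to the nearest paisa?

Runtime = 3 h/week × 9 weeks = 27 h
Energy = 1.32 kW × 27 h = 35.64 kWh
Tier 1 (0–5 kWh): 5 × ₹8.1 = ₹40.5
Above 5 kWh: 30.64 × ₹8.75 = ₹268.1
Bill = ₹308.60

₹308.60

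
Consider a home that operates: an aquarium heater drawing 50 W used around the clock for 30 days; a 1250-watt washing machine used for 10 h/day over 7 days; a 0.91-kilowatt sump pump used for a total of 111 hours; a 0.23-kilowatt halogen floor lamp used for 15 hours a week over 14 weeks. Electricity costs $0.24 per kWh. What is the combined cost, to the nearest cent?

$65.47

aquarium heater: Runtime = 24 h × 30 = 720 h
aquarium heater: 0.05 kW × 720 h = 36 kWh
washing machine: Runtime = 10 h/day × 7 days = 70 h
washing machine: 1.25 kW × 70 h = 87.5 kWh
sump pump: 0.91 kW × 111 h = 101.01 kWh
halogen floor lamp: Runtime = 15 h/week × 14 weeks = 210 h
halogen floor lamp: 0.23 kW × 210 h = 48.3 kWh
Total energy = 272.81 kWh
Cost = 272.81 × $0.24 = $65.47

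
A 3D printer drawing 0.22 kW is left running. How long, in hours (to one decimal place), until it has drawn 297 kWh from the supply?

Hours = 297 kWh ÷ 0.22 kW = 1350.0 h

1350.0 h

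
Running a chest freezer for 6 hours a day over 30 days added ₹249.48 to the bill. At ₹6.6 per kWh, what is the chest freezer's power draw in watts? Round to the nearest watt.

210 W

Energy = ₹249.48 ÷ ₹6.6/kWh = 37.8 kWh
Runtime = 6 h/day × 30 days = 180 h
Power = 37.8 kWh ÷ 180 h = 0.21 kW = 210 W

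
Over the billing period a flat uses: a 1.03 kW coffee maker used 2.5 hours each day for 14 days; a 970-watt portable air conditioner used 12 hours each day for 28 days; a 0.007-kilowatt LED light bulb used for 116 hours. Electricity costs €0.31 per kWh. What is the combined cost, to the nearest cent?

€112.46

coffee maker: Runtime = 2.5 h/day × 14 days = 35 h
coffee maker: 1.03 kW × 35 h = 36.05 kWh
portable air conditioner: Runtime = 12 h/day × 28 days = 336 h
portable air conditioner: 0.97 kW × 336 h = 325.92 kWh
LED light bulb: 0.007 kW × 116 h = 0.812 kWh
Total energy = 362.782 kWh
Cost = 362.782 × €0.31 = €112.46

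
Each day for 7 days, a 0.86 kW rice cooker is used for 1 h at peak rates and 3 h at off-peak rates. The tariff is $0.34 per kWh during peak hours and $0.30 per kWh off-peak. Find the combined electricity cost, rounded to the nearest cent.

$7.46

Peak energy = 0.86 kW × 1 h × 7 = 6.02 kWh
Off-peak energy = 0.86 kW × 3 h × 7 = 18.06 kWh
Cost = 6.02 × $0.34 + 18.06 × $0.30 = $2.0468 + $5.418 = $7.46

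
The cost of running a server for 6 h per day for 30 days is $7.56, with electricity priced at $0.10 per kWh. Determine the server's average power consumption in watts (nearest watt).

420 W

Energy = $7.56 ÷ $0.10/kWh = 75.6 kWh
Runtime = 6 h/day × 30 days = 180 h
Power = 75.6 kWh ÷ 180 h = 0.42 kW = 420 W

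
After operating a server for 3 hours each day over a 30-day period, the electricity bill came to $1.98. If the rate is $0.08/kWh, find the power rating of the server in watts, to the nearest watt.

275 W

Energy = $1.98 ÷ $0.08/kWh = 24.75 kWh
Runtime = 3 h/day × 30 days = 90 h
Power = 24.75 kWh ÷ 90 h = 0.275 kW = 275 W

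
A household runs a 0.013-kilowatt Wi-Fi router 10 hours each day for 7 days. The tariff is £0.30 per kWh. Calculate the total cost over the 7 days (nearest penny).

Runtime = 10 h/day × 7 days = 70 h
Energy = 0.013 kW × 70 h = 0.91 kWh
Cost = 0.91 kWh × £0.30/kWh = £0.27

£0.27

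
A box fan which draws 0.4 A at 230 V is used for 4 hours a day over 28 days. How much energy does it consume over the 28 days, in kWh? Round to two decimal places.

10.30 kWh

Power = 0.4 A × 230 V = 92 W = 0.092 kW
Runtime = 4 h/day × 28 days = 112 h
Energy = 0.092 kW × 112 h = 10.304 kWh ≈ 10.30 kWh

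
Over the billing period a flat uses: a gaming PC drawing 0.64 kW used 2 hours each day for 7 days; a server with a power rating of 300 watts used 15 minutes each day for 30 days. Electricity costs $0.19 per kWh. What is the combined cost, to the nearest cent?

gaming PC: Runtime = 2 h/day × 7 days = 14 h
gaming PC: 0.64 kW × 14 h = 8.96 kWh
server: Runtime = 15 min × 30 = 450 min = 7.5 h
server: 0.3 kW × 7.5 h = 2.25 kWh
Total energy = 11.21 kWh
Cost = 11.21 × $0.19 = $2.13

$2.13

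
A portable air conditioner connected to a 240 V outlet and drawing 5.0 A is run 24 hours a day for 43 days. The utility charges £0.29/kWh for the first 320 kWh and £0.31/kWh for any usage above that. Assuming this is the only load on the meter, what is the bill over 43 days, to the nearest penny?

Power = 5.0 A × 240 V = 1200 W = 1.2 kW
Runtime = 24 h × 43 = 1032 h
Energy = 1.2 kW × 1032 h = 1238.4 kWh
Tier 1 (0–320 kWh): 320 × £0.29 = £92.8
Above 320 kWh: 918.4 × £0.31 = £284.704
Bill = £377.50

£377.50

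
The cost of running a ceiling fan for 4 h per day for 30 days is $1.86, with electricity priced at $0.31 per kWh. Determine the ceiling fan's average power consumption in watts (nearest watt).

50 W

Energy = $1.86 ÷ $0.31/kWh = 6 kWh
Runtime = 4 h/day × 30 days = 120 h
Power = 6 kWh ÷ 120 h = 0.05 kW = 50 W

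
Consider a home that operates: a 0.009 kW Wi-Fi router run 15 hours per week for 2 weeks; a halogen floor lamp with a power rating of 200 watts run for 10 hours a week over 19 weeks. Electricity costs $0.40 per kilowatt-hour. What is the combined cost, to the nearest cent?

$15.31

Wi-Fi router: Runtime = 15 h/week × 2 weeks = 30 h
Wi-Fi router: 0.009 kW × 30 h = 0.27 kWh
halogen floor lamp: Runtime = 10 h/week × 19 weeks = 190 h
halogen floor lamp: 0.2 kW × 190 h = 38 kWh
Total energy = 38.27 kWh
Cost = 38.27 × $0.40 = $15.31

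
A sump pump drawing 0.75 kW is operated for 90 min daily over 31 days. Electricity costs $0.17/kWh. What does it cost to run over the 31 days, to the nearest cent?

$5.93

Runtime = 90 min × 31 = 2790 min = 46.5 h
Energy = 0.75 kW × 46.5 h = 34.875 kWh
Cost = 34.875 kWh × $0.17/kWh = $5.93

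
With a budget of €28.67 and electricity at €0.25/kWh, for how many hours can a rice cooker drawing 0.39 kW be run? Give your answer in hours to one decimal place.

294.1 h

Energy available = €28.67 ÷ €0.25/kWh = 114.68 kWh
Hours = 114.68 kWh ÷ 0.39 kW = 294.1 h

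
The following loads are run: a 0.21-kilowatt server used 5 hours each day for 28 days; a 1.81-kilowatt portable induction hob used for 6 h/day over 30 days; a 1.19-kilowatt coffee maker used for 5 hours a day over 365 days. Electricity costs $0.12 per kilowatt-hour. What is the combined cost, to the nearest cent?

$303.23

server: Runtime = 5 h/day × 28 days = 140 h
server: 0.21 kW × 140 h = 29.4 kWh
portable induction hob: Runtime = 6 h/day × 30 days = 180 h
portable induction hob: 1.81 kW × 180 h = 325.8 kWh
coffee maker: Runtime = 5 h/day × 365 days = 1825 h
coffee maker: 1.19 kW × 1825 h = 2171.75 kWh
Total energy = 2526.95 kWh
Cost = 2526.95 × $0.12 = $303.23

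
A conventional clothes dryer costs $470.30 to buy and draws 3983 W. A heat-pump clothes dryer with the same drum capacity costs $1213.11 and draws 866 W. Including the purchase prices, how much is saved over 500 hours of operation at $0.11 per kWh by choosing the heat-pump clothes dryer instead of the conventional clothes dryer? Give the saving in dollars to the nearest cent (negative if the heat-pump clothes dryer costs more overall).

conventional clothes dryer: $470.30 + (3983/1000) kW × 500 h × $0.11 = $470.30 + $219.065 = $689.365
heat-pump clothes dryer: $1213.11 + (866/1000) kW × 500 h × $0.11 = $1213.11 + $47.63 = $1260.74
Saving = $689.365 − $1260.74 = −$571.375 → -$571.38

-$571.38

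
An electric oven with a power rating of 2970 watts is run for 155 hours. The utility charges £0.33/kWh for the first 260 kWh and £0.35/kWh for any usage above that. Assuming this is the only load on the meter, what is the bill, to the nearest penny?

£155.92

Energy = 2.97 kW × 155 h = 460.35 kWh
Tier 1 (0–260 kWh): 260 × £0.33 = £85.8
Above 260 kWh: 200.35 × £0.35 = £70.1225
Bill = £155.92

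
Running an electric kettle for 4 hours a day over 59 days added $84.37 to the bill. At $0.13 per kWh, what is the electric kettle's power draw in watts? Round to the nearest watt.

Energy = $84.37 ÷ $0.13/kWh = 649 kWh
Runtime = 4 h/day × 59 days = 236 h
Power = 649 kWh ÷ 236 h = 2.75 kW = 2750 W

2750 W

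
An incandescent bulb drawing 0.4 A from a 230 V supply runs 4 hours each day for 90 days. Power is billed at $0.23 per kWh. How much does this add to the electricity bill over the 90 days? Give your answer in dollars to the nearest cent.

Power = 0.4 A × 230 V = 92 W = 0.092 kW
Runtime = 4 h/day × 90 days = 360 h
Energy = 0.092 kW × 360 h = 33.12 kWh
Cost = 33.12 kWh × $0.23/kWh = $7.62

$7.62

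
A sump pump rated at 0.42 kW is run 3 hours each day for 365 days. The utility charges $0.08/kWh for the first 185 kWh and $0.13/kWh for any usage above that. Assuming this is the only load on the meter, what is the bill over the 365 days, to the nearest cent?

$50.54

Runtime = 3 h/day × 365 days = 1095 h
Energy = 0.42 kW × 1095 h = 459.9 kWh
Tier 1 (0–185 kWh): 185 × $0.08 = $14.8
Above 185 kWh: 274.9 × $0.13 = $35.737
Bill = $50.54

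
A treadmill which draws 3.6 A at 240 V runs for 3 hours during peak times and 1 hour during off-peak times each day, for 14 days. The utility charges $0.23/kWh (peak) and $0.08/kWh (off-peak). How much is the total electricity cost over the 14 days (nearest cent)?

$9.31

Power = 3.6 A × 240 V = 864 W = 0.864 kW
Peak energy = 0.864 kW × 3 h × 14 = 36.288 kWh
Off-peak energy = 0.864 kW × 1 h × 14 = 12.096 kWh
Cost = 36.288 × $0.23 + 12.096 × $0.08 = $8.34624 + $0.96768 = $9.31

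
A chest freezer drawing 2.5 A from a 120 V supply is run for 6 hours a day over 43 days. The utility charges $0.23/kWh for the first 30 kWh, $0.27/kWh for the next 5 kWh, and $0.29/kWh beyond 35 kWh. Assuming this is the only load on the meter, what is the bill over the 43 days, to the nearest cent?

$20.55

Power = 2.5 A × 120 V = 300 W = 0.3 kW
Runtime = 6 h/day × 43 days = 258 h
Energy = 0.3 kW × 258 h = 77.4 kWh
Tier 1 (0–30 kWh): 30 × $0.23 = $6.9
Tier 2 (30–35 kWh): 5 × $0.27 = $1.35
Above 35 kWh: 42.4 × $0.29 = $12.296
Bill = $20.55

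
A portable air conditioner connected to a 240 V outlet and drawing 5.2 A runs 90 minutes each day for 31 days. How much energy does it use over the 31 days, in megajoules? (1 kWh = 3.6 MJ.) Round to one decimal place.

Power = 5.2 A × 240 V = 1248 W = 1.248 kW
Runtime = 90 min × 31 = 2790 min = 46.5 h
Energy = 1.248 kW × 46.5 h = 58.032 kWh
= 58.032 × 3.6 MJ = 208.9 MJ

208.9 MJ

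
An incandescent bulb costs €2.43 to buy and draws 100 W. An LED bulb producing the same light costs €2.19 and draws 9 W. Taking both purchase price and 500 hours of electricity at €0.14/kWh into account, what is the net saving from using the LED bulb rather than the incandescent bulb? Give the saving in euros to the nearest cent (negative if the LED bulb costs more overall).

incandescent bulb: €2.43 + (100/1000) kW × 500 h × €0.14 = €2.43 + €7 = €9.43
LED bulb: €2.19 + (9/1000) kW × 500 h × €0.14 = €2.19 + €0.63 = €2.82
Saving = €9.43 − €2.82 = €6.61

€6.61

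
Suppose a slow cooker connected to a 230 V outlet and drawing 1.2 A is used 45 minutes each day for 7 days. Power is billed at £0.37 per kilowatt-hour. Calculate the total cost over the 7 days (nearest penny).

£0.54

Power = 1.2 A × 230 V = 276 W = 0.276 kW
Runtime = 45 min × 7 = 315 min = 5.25 h
Energy = 0.276 kW × 5.25 h = 1.449 kWh
Cost = 1.449 kWh × £0.37/kWh = £0.54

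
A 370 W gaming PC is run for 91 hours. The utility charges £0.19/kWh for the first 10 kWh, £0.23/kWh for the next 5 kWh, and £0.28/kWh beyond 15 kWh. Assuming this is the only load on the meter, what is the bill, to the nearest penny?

£8.28

Energy = 0.37 kW × 91 h = 33.67 kWh
Tier 1 (0–10 kWh): 10 × £0.19 = £1.9
Tier 2 (10–15 kWh): 5 × £0.23 = £1.15
Above 15 kWh: 18.67 × £0.28 = £5.2276
Bill = £8.28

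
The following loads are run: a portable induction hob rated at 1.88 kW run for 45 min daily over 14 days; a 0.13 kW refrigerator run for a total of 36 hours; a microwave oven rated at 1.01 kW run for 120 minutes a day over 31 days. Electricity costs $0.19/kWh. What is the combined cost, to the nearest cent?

portable induction hob: Runtime = 45 min × 14 = 630 min = 10.5 h
portable induction hob: 1.88 kW × 10.5 h = 19.74 kWh
refrigerator: 0.13 kW × 36 h = 4.68 kWh
microwave oven: Runtime = 120 min × 31 = 3720 min = 62 h
microwave oven: 1.01 kW × 62 h = 62.62 kWh
Total energy = 87.04 kWh
Cost = 87.04 × $0.19 = $16.54

$16.54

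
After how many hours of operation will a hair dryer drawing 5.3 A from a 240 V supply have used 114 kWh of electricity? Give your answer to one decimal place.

Power = 5.3 A × 240 V = 1272 W = 1.272 kW
Hours = 114 kWh ÷ 1.272 kW = 89.6 h

89.6 h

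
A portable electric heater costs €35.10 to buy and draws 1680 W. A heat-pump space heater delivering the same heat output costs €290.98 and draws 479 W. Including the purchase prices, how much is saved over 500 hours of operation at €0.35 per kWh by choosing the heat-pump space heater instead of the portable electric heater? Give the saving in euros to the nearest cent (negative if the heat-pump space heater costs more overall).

portable electric heater: €35.10 + (1680/1000) kW × 500 h × €0.35 = €35.10 + €294 = €329.1
heat-pump space heater: €290.98 + (479/1000) kW × 500 h × €0.35 = €290.98 + €83.825 = €374.805
Saving = €329.1 − €374.805 = −€45.705 → -€45.71

-€45.71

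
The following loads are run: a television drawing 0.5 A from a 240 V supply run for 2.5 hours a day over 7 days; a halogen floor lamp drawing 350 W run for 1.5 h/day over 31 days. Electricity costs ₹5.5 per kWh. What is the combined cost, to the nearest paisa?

television: Power = 0.5 A × 240 V = 120 W = 0.12 kW
television: Runtime = 2.5 h/day × 7 days = 17.5 h
television: 0.12 kW × 17.5 h = 2.1 kWh
halogen floor lamp: Runtime = 1.5 h/day × 31 days = 46.5 h
halogen floor lamp: 0.35 kW × 46.5 h = 16.275 kWh
Total energy = 18.375 kWh
Cost = 18.375 × ₹5.5 = ₹101.06

₹101.06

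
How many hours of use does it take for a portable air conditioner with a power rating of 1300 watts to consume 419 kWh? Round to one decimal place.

322.3 h

Hours = 419 kWh ÷ 1.3 kW = 322.3 h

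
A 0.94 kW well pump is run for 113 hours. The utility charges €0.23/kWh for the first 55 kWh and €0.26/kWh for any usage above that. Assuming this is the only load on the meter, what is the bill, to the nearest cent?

€25.97

Energy = 0.94 kW × 113 h = 106.22 kWh
Tier 1 (0–55 kWh): 55 × €0.23 = €12.65
Above 55 kWh: 51.22 × €0.26 = €13.3172
Bill = €25.97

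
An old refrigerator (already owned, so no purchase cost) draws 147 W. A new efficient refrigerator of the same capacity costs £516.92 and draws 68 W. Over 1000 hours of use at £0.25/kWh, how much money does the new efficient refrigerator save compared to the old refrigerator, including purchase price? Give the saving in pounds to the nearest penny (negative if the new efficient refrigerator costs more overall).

old refrigerator: £0.00 + (147/1000) kW × 1000 h × £0.25 = £0.00 + £36.75 = £36.75
new efficient refrigerator: £516.92 + (68/1000) kW × 1000 h × £0.25 = £516.92 + £17 = £533.92
Saving = £36.75 − £533.92 = −£497.17

-£497.17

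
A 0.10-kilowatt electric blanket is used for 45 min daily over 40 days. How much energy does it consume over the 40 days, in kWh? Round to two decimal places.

3.00 kWh

Runtime = 45 min × 40 = 1800 min = 30 h
Energy = 0.1 kW × 30 h = 3 kWh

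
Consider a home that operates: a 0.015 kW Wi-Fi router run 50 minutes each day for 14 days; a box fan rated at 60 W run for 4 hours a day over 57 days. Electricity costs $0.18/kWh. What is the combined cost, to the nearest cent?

$2.49

Wi-Fi router: Runtime = 50 min × 14 = 700 min = 11.666666… h
Wi-Fi router: 0.015 kW × 11.666666… h = 0.175 kWh
box fan: Runtime = 4 h/day × 57 days = 228 h
box fan: 0.06 kW × 228 h = 13.68 kWh
Total energy = 13.855 kWh
Cost = 13.855 × $0.18 = $2.49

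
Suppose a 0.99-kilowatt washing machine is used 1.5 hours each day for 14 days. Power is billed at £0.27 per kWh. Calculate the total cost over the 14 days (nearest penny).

Runtime = 1.5 h/day × 14 days = 21 h
Energy = 0.99 kW × 21 h = 20.79 kWh
Cost = 20.79 kWh × £0.27/kWh = £5.61

£5.61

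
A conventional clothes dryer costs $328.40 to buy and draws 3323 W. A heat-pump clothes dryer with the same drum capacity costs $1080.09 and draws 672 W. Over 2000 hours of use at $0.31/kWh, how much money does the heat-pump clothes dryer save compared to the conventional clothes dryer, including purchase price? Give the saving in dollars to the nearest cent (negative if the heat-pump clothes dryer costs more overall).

$891.93

conventional clothes dryer: $328.40 + (3323/1000) kW × 2000 h × $0.31 = $328.40 + $2060.26 = $2388.66
heat-pump clothes dryer: $1080.09 + (672/1000) kW × 2000 h × $0.31 = $1080.09 + $416.64 = $1496.73
Saving = $2388.66 − $1496.73 = $891.93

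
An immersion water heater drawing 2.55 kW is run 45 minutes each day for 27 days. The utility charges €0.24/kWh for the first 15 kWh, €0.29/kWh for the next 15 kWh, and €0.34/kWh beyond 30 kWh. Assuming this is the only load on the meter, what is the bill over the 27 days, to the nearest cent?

Runtime = 45 min × 27 = 1215 min = 20.25 h
Energy = 2.55 kW × 20.25 h = 51.6375 kWh
Tier 1 (0–15 kWh): 15 × €0.24 = €3.6
Tier 2 (15–30 kWh): 15 × €0.29 = €4.35
Above 30 kWh: 21.6375 × €0.34 = €7.35675
Bill = €15.31

€15.31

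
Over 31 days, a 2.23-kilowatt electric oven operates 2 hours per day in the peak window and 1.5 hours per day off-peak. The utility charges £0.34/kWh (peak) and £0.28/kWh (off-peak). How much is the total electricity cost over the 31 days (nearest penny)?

Peak energy = 2.23 kW × 2 h × 31 = 138.26 kWh
Off-peak energy = 2.23 kW × 1.5 h × 31 = 103.695 kWh
Cost = 138.26 × £0.34 + 103.695 × £0.28 = £47.0084 + £29.0346 = £76.04

£76.04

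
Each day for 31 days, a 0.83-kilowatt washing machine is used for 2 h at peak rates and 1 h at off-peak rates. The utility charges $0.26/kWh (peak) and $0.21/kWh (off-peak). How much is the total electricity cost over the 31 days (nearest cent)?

Peak energy = 0.83 kW × 2 h × 31 = 51.46 kWh
Off-peak energy = 0.83 kW × 1 h × 31 = 25.73 kWh
Cost = 51.46 × $0.26 + 25.73 × $0.21 = $13.3796 + $5.4033 = $18.78

$18.78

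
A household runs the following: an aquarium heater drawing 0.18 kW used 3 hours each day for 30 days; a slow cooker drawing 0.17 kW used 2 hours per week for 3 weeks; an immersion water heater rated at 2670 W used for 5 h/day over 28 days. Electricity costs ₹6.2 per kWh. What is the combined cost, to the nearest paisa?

₹2424.32

aquarium heater: Runtime = 3 h/day × 30 days = 90 h
aquarium heater: 0.18 kW × 90 h = 16.2 kWh
slow cooker: Runtime = 2 h/week × 3 weeks = 6 h
slow cooker: 0.17 kW × 6 h = 1.02 kWh
immersion water heater: Runtime = 5 h/day × 28 days = 140 h
immersion water heater: 2.67 kW × 140 h = 373.8 kWh
Total energy = 391.02 kWh
Cost = 391.02 × ₹6.2 = ₹2424.32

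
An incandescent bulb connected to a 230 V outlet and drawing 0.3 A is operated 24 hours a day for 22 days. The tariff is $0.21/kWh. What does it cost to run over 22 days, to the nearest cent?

Power = 0.3 A × 230 V = 69 W = 0.069 kW
Runtime = 24 h × 22 = 528 h
Energy = 0.069 kW × 528 h = 36.432 kWh
Cost = 36.432 kWh × $0.21/kWh = $7.65

$7.65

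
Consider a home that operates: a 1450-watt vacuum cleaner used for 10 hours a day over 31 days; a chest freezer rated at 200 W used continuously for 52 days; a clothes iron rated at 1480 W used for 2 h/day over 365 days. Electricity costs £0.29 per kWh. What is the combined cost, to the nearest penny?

vacuum cleaner: Runtime = 10 h/day × 31 days = 310 h
vacuum cleaner: 1.45 kW × 310 h = 449.5 kWh
chest freezer: Runtime = 24 h × 52 = 1248 h
chest freezer: 0.2 kW × 1248 h = 249.6 kWh
clothes iron: Runtime = 2 h/day × 365 days = 730 h
clothes iron: 1.48 kW × 730 h = 1080.4 kWh
Total energy = 1779.5 kWh
Cost = 1779.5 × £0.29 = £516.06

£516.06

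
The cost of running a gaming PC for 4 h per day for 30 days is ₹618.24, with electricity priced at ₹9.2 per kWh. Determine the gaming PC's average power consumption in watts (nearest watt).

560 W

Energy = ₹618.24 ÷ ₹9.2/kWh = 67.2 kWh
Runtime = 4 h/day × 30 days = 120 h
Power = 67.2 kWh ÷ 120 h = 0.56 kW = 560 W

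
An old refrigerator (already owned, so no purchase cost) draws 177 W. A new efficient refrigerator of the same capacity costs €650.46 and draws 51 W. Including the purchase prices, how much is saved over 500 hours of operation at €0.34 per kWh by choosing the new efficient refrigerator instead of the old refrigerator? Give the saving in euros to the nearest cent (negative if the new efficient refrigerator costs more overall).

old refrigerator: €0.00 + (177/1000) kW × 500 h × €0.34 = €0.00 + €30.09 = €30.09
new efficient refrigerator: €650.46 + (51/1000) kW × 500 h × €0.34 = €650.46 + €8.67 = €659.13
Saving = €30.09 − €659.13 = −€629.04

-€629.04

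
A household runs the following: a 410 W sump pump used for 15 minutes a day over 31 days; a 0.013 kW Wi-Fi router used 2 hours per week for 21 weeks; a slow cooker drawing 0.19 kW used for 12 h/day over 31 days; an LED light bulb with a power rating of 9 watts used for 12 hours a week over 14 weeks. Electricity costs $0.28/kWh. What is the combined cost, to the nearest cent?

sump pump: Runtime = 15 min × 31 = 465 min = 7.75 h
sump pump: 0.41 kW × 7.75 h = 3.1775 kWh
Wi-Fi router: Runtime = 2 h/week × 21 weeks = 42 h
Wi-Fi router: 0.013 kW × 42 h = 0.546 kWh
slow cooker: Runtime = 12 h/day × 31 days = 372 h
slow cooker: 0.19 kW × 372 h = 70.68 kWh
LED light bulb: Runtime = 12 h/week × 14 weeks = 168 h
LED light bulb: 0.009 kW × 168 h = 1.512 kWh
Total energy = 75.9155 kWh
Cost = 75.9155 × $0.28 = $21.26

$21.26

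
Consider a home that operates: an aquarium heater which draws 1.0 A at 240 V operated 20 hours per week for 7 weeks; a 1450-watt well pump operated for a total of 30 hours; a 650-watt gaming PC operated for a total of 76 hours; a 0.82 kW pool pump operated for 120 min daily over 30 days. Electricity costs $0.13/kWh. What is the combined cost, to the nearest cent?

aquarium heater: Power = 1.0 A × 240 V = 240 W = 0.24 kW
aquarium heater: Runtime = 20 h/week × 7 weeks = 140 h
aquarium heater: 0.24 kW × 140 h = 33.6 kWh
well pump: 1.45 kW × 30 h = 43.5 kWh
gaming PC: 0.65 kW × 76 h = 49.4 kWh
pool pump: Runtime = 120 min × 30 = 3600 min = 60 h
pool pump: 0.82 kW × 60 h = 49.2 kWh
Total energy = 175.7 kWh
Cost = 175.7 × $0.13 = $22.84

$22.84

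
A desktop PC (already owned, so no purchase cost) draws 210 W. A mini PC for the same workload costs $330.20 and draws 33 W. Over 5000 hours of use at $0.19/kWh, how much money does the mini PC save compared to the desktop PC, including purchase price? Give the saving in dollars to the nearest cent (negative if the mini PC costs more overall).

desktop PC: $0.00 + (210/1000) kW × 5000 h × $0.19 = $0.00 + $199.5 = $199.5
mini PC: $330.20 + (33/1000) kW × 5000 h × $0.19 = $330.20 + $31.35 = $361.55
Saving = $199.5 − $361.55 = −$162.05

-$162.05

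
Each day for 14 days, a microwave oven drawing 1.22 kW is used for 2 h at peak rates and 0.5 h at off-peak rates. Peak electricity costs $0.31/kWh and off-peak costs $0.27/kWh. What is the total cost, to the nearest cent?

$12.90

Peak energy = 1.22 kW × 2 h × 14 = 34.16 kWh
Off-peak energy = 1.22 kW × 0.5 h × 14 = 8.54 kWh
Cost = 34.16 × $0.31 + 8.54 × $0.27 = $10.5896 + $2.3058 = $12.90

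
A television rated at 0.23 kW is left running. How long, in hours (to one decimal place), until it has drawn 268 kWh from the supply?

Hours = 268 kWh ÷ 0.23 kW = 1165.2 h

1165.2 h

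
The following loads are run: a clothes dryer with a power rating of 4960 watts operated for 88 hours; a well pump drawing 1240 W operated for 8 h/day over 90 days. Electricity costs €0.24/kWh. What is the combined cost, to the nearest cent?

€319.03

clothes dryer: 4.96 kW × 88 h = 436.48 kWh
well pump: Runtime = 8 h/day × 90 days = 720 h
well pump: 1.24 kW × 720 h = 892.8 kWh
Total energy = 1329.28 kWh
Cost = 1329.28 × €0.24 = €319.03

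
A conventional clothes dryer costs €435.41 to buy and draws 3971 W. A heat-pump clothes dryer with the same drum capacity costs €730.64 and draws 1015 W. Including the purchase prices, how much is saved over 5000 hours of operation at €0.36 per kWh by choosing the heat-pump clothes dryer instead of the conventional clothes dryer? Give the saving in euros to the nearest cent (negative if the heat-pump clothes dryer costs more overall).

conventional clothes dryer: €435.41 + (3971/1000) kW × 5000 h × €0.36 = €435.41 + €7147.8 = €7583.21
heat-pump clothes dryer: €730.64 + (1015/1000) kW × 5000 h × €0.36 = €730.64 + €1827 = €2557.64
Saving = €7583.21 − €2557.64 = €5025.57

€5025.57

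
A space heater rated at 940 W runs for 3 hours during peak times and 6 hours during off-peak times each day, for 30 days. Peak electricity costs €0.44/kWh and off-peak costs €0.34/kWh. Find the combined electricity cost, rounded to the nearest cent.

Peak energy = 0.94 kW × 3 h × 30 = 84.6 kWh
Off-peak energy = 0.94 kW × 6 h × 30 = 169.2 kWh
Cost = 84.6 × €0.44 + 169.2 × €0.34 = €37.224 + €57.528 = €94.75

€94.75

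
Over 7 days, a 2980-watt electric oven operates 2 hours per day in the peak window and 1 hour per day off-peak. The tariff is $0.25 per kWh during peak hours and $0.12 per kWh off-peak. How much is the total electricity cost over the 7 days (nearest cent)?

$12.93

Peak energy = 2.98 kW × 2 h × 7 = 41.72 kWh
Off-peak energy = 2.98 kW × 1 h × 7 = 20.86 kWh
Cost = 41.72 × $0.25 + 20.86 × $0.12 = $10.43 + $2.5032 = $12.93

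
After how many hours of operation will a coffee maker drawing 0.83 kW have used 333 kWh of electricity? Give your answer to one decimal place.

Hours = 333 kWh ÷ 0.83 kW = 401.2 h

401.2 h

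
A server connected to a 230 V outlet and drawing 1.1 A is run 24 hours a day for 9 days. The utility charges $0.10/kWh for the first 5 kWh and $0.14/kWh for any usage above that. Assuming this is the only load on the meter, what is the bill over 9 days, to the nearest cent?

Power = 1.1 A × 230 V = 253 W = 0.253 kW
Runtime = 24 h × 9 = 216 h
Energy = 0.253 kW × 216 h = 54.648 kWh
Tier 1 (0–5 kWh): 5 × $0.10 = $0.5
Above 5 kWh: 49.648 × $0.14 = $6.95072
Bill = $7.45

$7.45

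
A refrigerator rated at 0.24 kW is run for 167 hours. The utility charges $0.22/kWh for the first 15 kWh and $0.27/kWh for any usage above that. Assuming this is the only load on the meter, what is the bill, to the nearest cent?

$10.07

Energy = 0.24 kW × 167 h = 40.08 kWh
Tier 1 (0–15 kWh): 15 × $0.22 = $3.3
Above 15 kWh: 25.08 × $0.27 = $6.7716
Bill = $10.07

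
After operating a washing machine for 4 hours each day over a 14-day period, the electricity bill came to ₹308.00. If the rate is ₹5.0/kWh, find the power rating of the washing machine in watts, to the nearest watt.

1100 W

Energy = ₹308.00 ÷ ₹5.0/kWh = 61.6 kWh
Runtime = 4 h/day × 14 days = 56 h
Power = 61.6 kWh ÷ 56 h = 1.1 kW = 1100 W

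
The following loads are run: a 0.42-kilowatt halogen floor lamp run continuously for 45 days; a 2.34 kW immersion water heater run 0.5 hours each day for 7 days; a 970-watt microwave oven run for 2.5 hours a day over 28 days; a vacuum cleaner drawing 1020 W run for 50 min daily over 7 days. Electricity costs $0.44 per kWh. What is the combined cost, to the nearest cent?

$235.68

halogen floor lamp: Runtime = 24 h × 45 = 1080 h
halogen floor lamp: 0.42 kW × 1080 h = 453.6 kWh
immersion water heater: Runtime = 0.5 h/day × 7 days = 3.5 h
immersion water heater: 2.34 kW × 3.5 h = 8.19 kWh
microwave oven: Runtime = 2.5 h/day × 28 days = 70 h
microwave oven: 0.97 kW × 70 h = 67.9 kWh
vacuum cleaner: Runtime = 50 min × 7 = 350 min = 5.833333… h
vacuum cleaner: 1.02 kW × 5.833333… h = 5.95 kWh
Total energy = 535.64 kWh
Cost = 535.64 × $0.44 = $235.68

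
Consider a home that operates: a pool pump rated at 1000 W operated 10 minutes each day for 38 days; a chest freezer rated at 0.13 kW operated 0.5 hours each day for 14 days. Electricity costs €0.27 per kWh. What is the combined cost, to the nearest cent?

€1.96

pool pump: Runtime = 10 min × 38 = 380 min = 6.333333… h
pool pump: 1 kW × 6.333333… h = 6.333333… kWh
chest freezer: Runtime = 0.5 h/day × 14 days = 7 h
chest freezer: 0.13 kW × 7 h = 0.91 kWh
Total energy = 7.243333… kWh
Cost = 7.243333… × €0.27 = €1.96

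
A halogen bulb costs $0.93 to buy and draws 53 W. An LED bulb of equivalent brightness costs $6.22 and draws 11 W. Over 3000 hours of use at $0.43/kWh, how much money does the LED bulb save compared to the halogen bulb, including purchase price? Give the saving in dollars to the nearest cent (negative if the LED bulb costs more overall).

$48.89

halogen bulb: $0.93 + (53/1000) kW × 3000 h × $0.43 = $0.93 + $68.37 = $69.3
LED bulb: $6.22 + (11/1000) kW × 3000 h × $0.43 = $6.22 + $14.19 = $20.41
Saving = $69.3 − $20.41 = $48.89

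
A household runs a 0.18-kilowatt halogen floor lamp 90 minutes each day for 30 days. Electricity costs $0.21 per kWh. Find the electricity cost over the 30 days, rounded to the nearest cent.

$1.70

Runtime = 90 min × 30 = 2700 min = 45 h
Energy = 0.18 kW × 45 h = 8.1 kWh
Cost = 8.1 kWh × $0.21/kWh = $1.70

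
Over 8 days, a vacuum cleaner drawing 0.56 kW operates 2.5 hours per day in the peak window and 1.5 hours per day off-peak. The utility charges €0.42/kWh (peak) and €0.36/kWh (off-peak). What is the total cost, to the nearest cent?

€7.12

Peak energy = 0.56 kW × 2.5 h × 8 = 11.2 kWh
Off-peak energy = 0.56 kW × 1.5 h × 8 = 6.72 kWh
Cost = 11.2 × €0.42 + 6.72 × €0.36 = €4.704 + €2.4192 = €7.12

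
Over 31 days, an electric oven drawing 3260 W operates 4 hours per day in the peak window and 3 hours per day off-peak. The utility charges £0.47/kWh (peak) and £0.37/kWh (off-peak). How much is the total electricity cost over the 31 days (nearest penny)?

Peak energy = 3.26 kW × 4 h × 31 = 404.24 kWh
Off-peak energy = 3.26 kW × 3 h × 31 = 303.18 kWh
Cost = 404.24 × £0.47 + 303.18 × £0.37 = £189.9928 + £112.1766 = £302.17

£302.17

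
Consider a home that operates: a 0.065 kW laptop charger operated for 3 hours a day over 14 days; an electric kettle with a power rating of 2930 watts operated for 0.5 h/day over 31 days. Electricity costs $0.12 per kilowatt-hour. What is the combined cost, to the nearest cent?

laptop charger: Runtime = 3 h/day × 14 days = 42 h
laptop charger: 0.065 kW × 42 h = 2.73 kWh
electric kettle: Runtime = 0.5 h/day × 31 days = 15.5 h
electric kettle: 2.93 kW × 15.5 h = 45.415 kWh
Total energy = 48.145 kWh
Cost = 48.145 × $0.12 = $5.78

$5.78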